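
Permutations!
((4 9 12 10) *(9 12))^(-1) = [0, 1, 2, 3, 10, 5, 6, 7, 8, 9, 12, 11, 4] = (4 10 12)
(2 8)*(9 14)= (2 8)(9 14)= [0, 1, 8, 3, 4, 5, 6, 7, 2, 14, 10, 11, 12, 13, 9]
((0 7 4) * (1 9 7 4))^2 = (1 7 9) = [0, 7, 2, 3, 4, 5, 6, 9, 8, 1]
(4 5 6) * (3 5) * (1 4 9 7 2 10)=(1 4 3 5 6 9 7 2 10)=[0, 4, 10, 5, 3, 6, 9, 2, 8, 7, 1]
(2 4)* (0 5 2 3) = (0 5 2 4 3) = [5, 1, 4, 0, 3, 2]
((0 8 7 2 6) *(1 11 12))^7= (0 7 6 8 2)(1 11 12)= [7, 11, 0, 3, 4, 5, 8, 6, 2, 9, 10, 12, 1]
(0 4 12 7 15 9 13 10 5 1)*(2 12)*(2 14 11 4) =(0 2 12 7 15 9 13 10 5 1)(4 14 11) =[2, 0, 12, 3, 14, 1, 6, 15, 8, 13, 5, 4, 7, 10, 11, 9]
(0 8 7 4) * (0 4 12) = [8, 1, 2, 3, 4, 5, 6, 12, 7, 9, 10, 11, 0] = (0 8 7 12)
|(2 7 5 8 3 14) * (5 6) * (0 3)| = 8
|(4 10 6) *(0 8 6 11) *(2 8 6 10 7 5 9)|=|(0 6 4 7 5 9 2 8 10 11)|=10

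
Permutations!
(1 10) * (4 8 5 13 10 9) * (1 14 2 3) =(1 9 4 8 5 13 10 14 2 3) =[0, 9, 3, 1, 8, 13, 6, 7, 5, 4, 14, 11, 12, 10, 2]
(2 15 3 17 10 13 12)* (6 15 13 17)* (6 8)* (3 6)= (2 13 12)(3 8)(6 15)(10 17)= [0, 1, 13, 8, 4, 5, 15, 7, 3, 9, 17, 11, 2, 12, 14, 6, 16, 10]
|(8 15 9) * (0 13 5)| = 3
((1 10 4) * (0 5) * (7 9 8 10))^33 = [5, 8, 2, 3, 9, 0, 6, 10, 1, 4, 7] = (0 5)(1 8)(4 9)(7 10)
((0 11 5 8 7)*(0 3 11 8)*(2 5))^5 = [2, 1, 3, 8, 4, 11, 6, 0, 5, 9, 10, 7] = (0 2 3 8 5 11 7)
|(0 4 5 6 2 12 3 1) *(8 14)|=8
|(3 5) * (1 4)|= |(1 4)(3 5)|= 2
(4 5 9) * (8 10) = [0, 1, 2, 3, 5, 9, 6, 7, 10, 4, 8] = (4 5 9)(8 10)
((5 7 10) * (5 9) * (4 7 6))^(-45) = (4 9)(5 7)(6 10) = [0, 1, 2, 3, 9, 7, 10, 5, 8, 4, 6]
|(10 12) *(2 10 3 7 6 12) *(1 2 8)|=|(1 2 10 8)(3 7 6 12)|=4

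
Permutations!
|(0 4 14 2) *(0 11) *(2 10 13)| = 7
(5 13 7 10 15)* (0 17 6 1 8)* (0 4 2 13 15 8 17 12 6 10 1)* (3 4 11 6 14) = [12, 17, 13, 4, 2, 15, 0, 1, 11, 9, 8, 6, 14, 7, 3, 5, 16, 10] = (0 12 14 3 4 2 13 7 1 17 10 8 11 6)(5 15)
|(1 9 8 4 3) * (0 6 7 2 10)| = 5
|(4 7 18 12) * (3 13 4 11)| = |(3 13 4 7 18 12 11)| = 7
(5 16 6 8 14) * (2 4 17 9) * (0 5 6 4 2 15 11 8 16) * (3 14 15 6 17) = (0 5)(3 14 17 9 6 16 4)(8 15 11) = [5, 1, 2, 14, 3, 0, 16, 7, 15, 6, 10, 8, 12, 13, 17, 11, 4, 9]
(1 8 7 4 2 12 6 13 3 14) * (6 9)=(1 8 7 4 2 12 9 6 13 3 14)=[0, 8, 12, 14, 2, 5, 13, 4, 7, 6, 10, 11, 9, 3, 1]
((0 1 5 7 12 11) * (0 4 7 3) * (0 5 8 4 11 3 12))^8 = (0 4 1 7 8)(3 12 5) = [4, 7, 2, 12, 1, 3, 6, 8, 0, 9, 10, 11, 5]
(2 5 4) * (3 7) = (2 5 4)(3 7) = [0, 1, 5, 7, 2, 4, 6, 3]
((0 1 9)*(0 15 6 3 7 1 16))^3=(0 16)(1 6)(3 9)(7 15)=[16, 6, 2, 9, 4, 5, 1, 15, 8, 3, 10, 11, 12, 13, 14, 7, 0]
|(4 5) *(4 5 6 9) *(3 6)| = |(3 6 9 4)| = 4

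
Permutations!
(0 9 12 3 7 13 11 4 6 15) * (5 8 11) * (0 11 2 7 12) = (0 9)(2 7 13 5 8)(3 12)(4 6 15 11) = [9, 1, 7, 12, 6, 8, 15, 13, 2, 0, 10, 4, 3, 5, 14, 11]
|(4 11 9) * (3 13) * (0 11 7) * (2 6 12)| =30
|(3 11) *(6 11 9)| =4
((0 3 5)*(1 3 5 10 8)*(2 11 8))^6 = (11) = [0, 1, 2, 3, 4, 5, 6, 7, 8, 9, 10, 11]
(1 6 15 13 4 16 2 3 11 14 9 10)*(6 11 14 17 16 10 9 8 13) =(1 11 17 16 2 3 14 8 13 4 10)(6 15) =[0, 11, 3, 14, 10, 5, 15, 7, 13, 9, 1, 17, 12, 4, 8, 6, 2, 16]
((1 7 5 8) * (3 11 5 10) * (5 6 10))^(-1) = [0, 8, 2, 10, 4, 7, 11, 1, 5, 9, 6, 3] = (1 8 5 7)(3 10 6 11)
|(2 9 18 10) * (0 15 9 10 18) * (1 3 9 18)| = 6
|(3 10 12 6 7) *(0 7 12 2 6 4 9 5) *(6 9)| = |(0 7 3 10 2 9 5)(4 6 12)| = 21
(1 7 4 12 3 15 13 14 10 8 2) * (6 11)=(1 7 4 12 3 15 13 14 10 8 2)(6 11)=[0, 7, 1, 15, 12, 5, 11, 4, 2, 9, 8, 6, 3, 14, 10, 13]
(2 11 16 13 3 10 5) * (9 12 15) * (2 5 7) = (2 11 16 13 3 10 7)(9 12 15) = [0, 1, 11, 10, 4, 5, 6, 2, 8, 12, 7, 16, 15, 3, 14, 9, 13]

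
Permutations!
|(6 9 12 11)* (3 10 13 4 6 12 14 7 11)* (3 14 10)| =20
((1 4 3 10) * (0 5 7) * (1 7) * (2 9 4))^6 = (0 3 2)(1 7 4)(5 10 9) = [3, 7, 0, 2, 1, 10, 6, 4, 8, 5, 9]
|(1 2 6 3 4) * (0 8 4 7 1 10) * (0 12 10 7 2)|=|(0 8 4 7 1)(2 6 3)(10 12)|=30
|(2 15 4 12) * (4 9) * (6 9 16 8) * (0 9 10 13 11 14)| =|(0 9 4 12 2 15 16 8 6 10 13 11 14)| =13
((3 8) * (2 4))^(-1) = (2 4)(3 8) = [0, 1, 4, 8, 2, 5, 6, 7, 3]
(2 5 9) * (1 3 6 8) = (1 3 6 8)(2 5 9) = [0, 3, 5, 6, 4, 9, 8, 7, 1, 2]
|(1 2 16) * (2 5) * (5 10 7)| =6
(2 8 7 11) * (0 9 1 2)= (0 9 1 2 8 7 11)= [9, 2, 8, 3, 4, 5, 6, 11, 7, 1, 10, 0]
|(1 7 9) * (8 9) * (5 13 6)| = 12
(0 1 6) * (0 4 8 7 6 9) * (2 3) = (0 1 9)(2 3)(4 8 7 6) = [1, 9, 3, 2, 8, 5, 4, 6, 7, 0]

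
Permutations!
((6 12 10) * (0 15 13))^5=(0 13 15)(6 10 12)=[13, 1, 2, 3, 4, 5, 10, 7, 8, 9, 12, 11, 6, 15, 14, 0]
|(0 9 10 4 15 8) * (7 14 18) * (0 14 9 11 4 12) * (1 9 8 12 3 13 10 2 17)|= |(0 11 4 15 12)(1 9 2 17)(3 13 10)(7 8 14 18)|= 60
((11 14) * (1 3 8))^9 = (11 14) = [0, 1, 2, 3, 4, 5, 6, 7, 8, 9, 10, 14, 12, 13, 11]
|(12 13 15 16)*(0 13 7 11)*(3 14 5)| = |(0 13 15 16 12 7 11)(3 14 5)| = 21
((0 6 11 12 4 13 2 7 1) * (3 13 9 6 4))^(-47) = (0 2 12 9 1 13 11 4 7 3 6) = [2, 13, 12, 6, 7, 5, 0, 3, 8, 1, 10, 4, 9, 11]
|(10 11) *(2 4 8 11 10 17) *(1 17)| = |(1 17 2 4 8 11)| = 6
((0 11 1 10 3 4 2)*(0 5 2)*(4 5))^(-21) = (0 10 2 11 3 4 1 5) = [10, 5, 11, 4, 1, 0, 6, 7, 8, 9, 2, 3]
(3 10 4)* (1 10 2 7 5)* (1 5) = (1 10 4 3 2 7) = [0, 10, 7, 2, 3, 5, 6, 1, 8, 9, 4]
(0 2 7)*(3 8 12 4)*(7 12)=(0 2 12 4 3 8 7)=[2, 1, 12, 8, 3, 5, 6, 0, 7, 9, 10, 11, 4]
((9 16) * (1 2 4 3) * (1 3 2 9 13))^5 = (1 9 16 13)(2 4) = [0, 9, 4, 3, 2, 5, 6, 7, 8, 16, 10, 11, 12, 1, 14, 15, 13]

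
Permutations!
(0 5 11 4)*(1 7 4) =(0 5 11 1 7 4) =[5, 7, 2, 3, 0, 11, 6, 4, 8, 9, 10, 1]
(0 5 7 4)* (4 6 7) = [5, 1, 2, 3, 0, 4, 7, 6] = (0 5 4)(6 7)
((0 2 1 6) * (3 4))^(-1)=(0 6 1 2)(3 4)=[6, 2, 0, 4, 3, 5, 1]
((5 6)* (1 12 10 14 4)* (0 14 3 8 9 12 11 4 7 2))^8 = (14)(1 4 11)(3 12 8 10 9) = [0, 4, 2, 12, 11, 5, 6, 7, 10, 3, 9, 1, 8, 13, 14]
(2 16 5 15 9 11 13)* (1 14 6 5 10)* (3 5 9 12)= (1 14 6 9 11 13 2 16 10)(3 5 15 12)= [0, 14, 16, 5, 4, 15, 9, 7, 8, 11, 1, 13, 3, 2, 6, 12, 10]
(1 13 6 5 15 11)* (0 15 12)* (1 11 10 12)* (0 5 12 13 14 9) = (0 15 10 13 6 12 5 1 14 9) = [15, 14, 2, 3, 4, 1, 12, 7, 8, 0, 13, 11, 5, 6, 9, 10]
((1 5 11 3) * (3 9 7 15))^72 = [0, 11, 2, 5, 4, 9, 6, 3, 8, 15, 10, 7, 12, 13, 14, 1] = (1 11 7 3 5 9 15)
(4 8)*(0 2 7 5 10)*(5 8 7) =(0 2 5 10)(4 7 8) =[2, 1, 5, 3, 7, 10, 6, 8, 4, 9, 0]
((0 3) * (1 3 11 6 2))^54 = (11) = [0, 1, 2, 3, 4, 5, 6, 7, 8, 9, 10, 11]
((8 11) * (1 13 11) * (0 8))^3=(0 13 8 11 1)=[13, 0, 2, 3, 4, 5, 6, 7, 11, 9, 10, 1, 12, 8]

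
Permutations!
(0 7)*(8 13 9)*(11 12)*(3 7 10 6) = (0 10 6 3 7)(8 13 9)(11 12) = [10, 1, 2, 7, 4, 5, 3, 0, 13, 8, 6, 12, 11, 9]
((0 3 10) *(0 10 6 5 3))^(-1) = (10)(3 5 6) = [0, 1, 2, 5, 4, 6, 3, 7, 8, 9, 10]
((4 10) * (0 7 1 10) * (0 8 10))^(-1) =[1, 7, 2, 3, 10, 5, 6, 0, 4, 9, 8] =(0 1 7)(4 10 8)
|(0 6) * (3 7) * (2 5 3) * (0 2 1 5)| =12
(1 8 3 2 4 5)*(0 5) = (0 5 1 8 3 2 4) = [5, 8, 4, 2, 0, 1, 6, 7, 3]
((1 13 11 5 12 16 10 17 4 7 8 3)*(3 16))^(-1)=(1 3 12 5 11 13)(4 17 10 16 8 7)=[0, 3, 2, 12, 17, 11, 6, 4, 7, 9, 16, 13, 5, 1, 14, 15, 8, 10]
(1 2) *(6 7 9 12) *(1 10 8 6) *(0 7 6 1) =[7, 2, 10, 3, 4, 5, 6, 9, 1, 12, 8, 11, 0] =(0 7 9 12)(1 2 10 8)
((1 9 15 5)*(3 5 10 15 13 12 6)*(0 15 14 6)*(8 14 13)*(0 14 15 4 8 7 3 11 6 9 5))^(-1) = (0 3 7 9 14 12 13 10 15 8 4)(1 5)(6 11) = [3, 5, 2, 7, 0, 1, 11, 9, 4, 14, 15, 6, 13, 10, 12, 8]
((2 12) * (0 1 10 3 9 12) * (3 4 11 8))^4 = (0 11 12 10 3)(1 8 2 4 9) = [11, 8, 4, 0, 9, 5, 6, 7, 2, 1, 3, 12, 10]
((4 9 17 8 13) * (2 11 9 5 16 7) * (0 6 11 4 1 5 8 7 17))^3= (0 9 11 6)(1 17 4)(2 13 16)(5 7 8)= [9, 17, 13, 3, 1, 7, 0, 8, 5, 11, 10, 6, 12, 16, 14, 15, 2, 4]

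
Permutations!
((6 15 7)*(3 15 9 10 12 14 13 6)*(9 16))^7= (16)(3 15 7)= [0, 1, 2, 15, 4, 5, 6, 3, 8, 9, 10, 11, 12, 13, 14, 7, 16]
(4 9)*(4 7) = (4 9 7) = [0, 1, 2, 3, 9, 5, 6, 4, 8, 7]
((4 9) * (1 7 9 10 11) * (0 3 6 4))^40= [10, 3, 2, 11, 7, 5, 1, 6, 8, 4, 9, 0]= (0 10 9 4 7 6 1 3 11)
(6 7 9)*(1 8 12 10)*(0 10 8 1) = (0 10)(6 7 9)(8 12) = [10, 1, 2, 3, 4, 5, 7, 9, 12, 6, 0, 11, 8]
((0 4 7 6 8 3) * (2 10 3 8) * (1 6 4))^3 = (0 2)(1 10)(3 6)(4 7) = [2, 10, 0, 6, 7, 5, 3, 4, 8, 9, 1]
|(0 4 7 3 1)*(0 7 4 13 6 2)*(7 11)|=|(0 13 6 2)(1 11 7 3)|=4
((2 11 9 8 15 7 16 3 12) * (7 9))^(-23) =(2 11 7 16 3 12)(8 15 9) =[0, 1, 11, 12, 4, 5, 6, 16, 15, 8, 10, 7, 2, 13, 14, 9, 3]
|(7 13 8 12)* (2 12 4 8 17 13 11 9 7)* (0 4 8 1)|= |(0 4 1)(2 12)(7 11 9)(13 17)|= 6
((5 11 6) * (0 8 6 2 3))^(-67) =[5, 1, 8, 6, 4, 3, 2, 7, 11, 9, 10, 0] =(0 5 3 6 2 8 11)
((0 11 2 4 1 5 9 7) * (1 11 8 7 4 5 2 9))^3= (11)= [0, 1, 2, 3, 4, 5, 6, 7, 8, 9, 10, 11]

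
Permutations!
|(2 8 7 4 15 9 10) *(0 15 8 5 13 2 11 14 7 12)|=30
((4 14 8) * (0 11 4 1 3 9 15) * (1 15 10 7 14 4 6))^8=[14, 0, 2, 11, 4, 5, 15, 3, 10, 6, 1, 8, 12, 13, 9, 7]=(0 14 9 6 15 7 3 11 8 10 1)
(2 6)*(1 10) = [0, 10, 6, 3, 4, 5, 2, 7, 8, 9, 1] = (1 10)(2 6)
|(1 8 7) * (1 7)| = |(1 8)| = 2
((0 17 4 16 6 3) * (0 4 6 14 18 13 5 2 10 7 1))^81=(0 10 13 16 6 1 2 18 4 17 7 5 14 3)=[10, 2, 18, 0, 17, 14, 1, 5, 8, 9, 13, 11, 12, 16, 3, 15, 6, 7, 4]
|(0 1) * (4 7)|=|(0 1)(4 7)|=2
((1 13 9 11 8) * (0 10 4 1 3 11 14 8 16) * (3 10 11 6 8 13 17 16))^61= [11, 17, 2, 6, 1, 5, 8, 7, 10, 14, 4, 3, 12, 9, 13, 15, 0, 16]= (0 11 3 6 8 10 4 1 17 16)(9 14 13)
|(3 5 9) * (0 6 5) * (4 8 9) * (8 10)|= 8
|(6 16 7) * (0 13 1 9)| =|(0 13 1 9)(6 16 7)| =12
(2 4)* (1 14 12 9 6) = (1 14 12 9 6)(2 4) = [0, 14, 4, 3, 2, 5, 1, 7, 8, 6, 10, 11, 9, 13, 12]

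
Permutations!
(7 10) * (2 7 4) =(2 7 10 4) =[0, 1, 7, 3, 2, 5, 6, 10, 8, 9, 4]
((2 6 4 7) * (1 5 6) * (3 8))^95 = (1 2 7 4 6 5)(3 8) = [0, 2, 7, 8, 6, 1, 5, 4, 3]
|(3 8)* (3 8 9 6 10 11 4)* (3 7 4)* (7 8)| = 15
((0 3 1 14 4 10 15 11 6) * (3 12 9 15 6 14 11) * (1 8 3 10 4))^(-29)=(0 12 9 15 10 6)(1 11 14)(3 8)=[12, 11, 2, 8, 4, 5, 0, 7, 3, 15, 6, 14, 9, 13, 1, 10]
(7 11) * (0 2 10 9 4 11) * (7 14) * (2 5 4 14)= (0 5 4 11 2 10 9 14 7)= [5, 1, 10, 3, 11, 4, 6, 0, 8, 14, 9, 2, 12, 13, 7]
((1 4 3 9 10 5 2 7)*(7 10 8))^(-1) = (1 7 8 9 3 4)(2 5 10) = [0, 7, 5, 4, 1, 10, 6, 8, 9, 3, 2]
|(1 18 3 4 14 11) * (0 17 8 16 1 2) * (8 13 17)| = 10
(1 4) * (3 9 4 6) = (1 6 3 9 4) = [0, 6, 2, 9, 1, 5, 3, 7, 8, 4]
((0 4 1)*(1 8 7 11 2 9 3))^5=(0 2 4 9 8 3 7 1 11)=[2, 11, 4, 7, 9, 5, 6, 1, 3, 8, 10, 0]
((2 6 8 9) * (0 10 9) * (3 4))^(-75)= (0 2)(3 4)(6 10)(8 9)= [2, 1, 0, 4, 3, 5, 10, 7, 9, 8, 6]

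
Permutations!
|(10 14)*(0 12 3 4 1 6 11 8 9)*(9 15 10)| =|(0 12 3 4 1 6 11 8 15 10 14 9)| =12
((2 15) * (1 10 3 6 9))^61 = [0, 10, 15, 6, 4, 5, 9, 7, 8, 1, 3, 11, 12, 13, 14, 2] = (1 10 3 6 9)(2 15)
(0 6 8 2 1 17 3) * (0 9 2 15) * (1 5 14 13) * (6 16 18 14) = (0 16 18 14 13 1 17 3 9 2 5 6 8 15) = [16, 17, 5, 9, 4, 6, 8, 7, 15, 2, 10, 11, 12, 1, 13, 0, 18, 3, 14]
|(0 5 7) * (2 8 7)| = |(0 5 2 8 7)| = 5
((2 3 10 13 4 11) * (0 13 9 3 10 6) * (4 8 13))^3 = [2, 1, 3, 4, 10, 5, 11, 7, 13, 0, 6, 9, 12, 8] = (0 2 3 4 10 6 11 9)(8 13)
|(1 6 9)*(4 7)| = 6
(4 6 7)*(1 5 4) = (1 5 4 6 7) = [0, 5, 2, 3, 6, 4, 7, 1]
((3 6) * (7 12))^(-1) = [0, 1, 2, 6, 4, 5, 3, 12, 8, 9, 10, 11, 7] = (3 6)(7 12)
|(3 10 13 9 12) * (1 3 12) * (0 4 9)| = 7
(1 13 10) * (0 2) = (0 2)(1 13 10) = [2, 13, 0, 3, 4, 5, 6, 7, 8, 9, 1, 11, 12, 10]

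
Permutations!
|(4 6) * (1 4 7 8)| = 5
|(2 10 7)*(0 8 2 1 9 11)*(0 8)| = |(1 9 11 8 2 10 7)| = 7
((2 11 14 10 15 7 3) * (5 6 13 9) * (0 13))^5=[0, 1, 7, 15, 4, 5, 6, 10, 8, 9, 11, 3, 12, 13, 2, 14]=(2 7 10 11 3 15 14)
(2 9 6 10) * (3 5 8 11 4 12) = (2 9 6 10)(3 5 8 11 4 12) = [0, 1, 9, 5, 12, 8, 10, 7, 11, 6, 2, 4, 3]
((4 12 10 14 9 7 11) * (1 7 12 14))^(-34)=(1 12 14 11)(4 7 10 9)=[0, 12, 2, 3, 7, 5, 6, 10, 8, 4, 9, 1, 14, 13, 11]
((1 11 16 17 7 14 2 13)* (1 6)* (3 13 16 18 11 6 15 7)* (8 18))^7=[0, 6, 14, 17, 4, 5, 1, 15, 18, 9, 10, 8, 12, 3, 7, 13, 2, 16, 11]=(1 6)(2 14 7 15 13 3 17 16)(8 18 11)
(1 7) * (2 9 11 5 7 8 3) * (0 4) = (0 4)(1 8 3 2 9 11 5 7) = [4, 8, 9, 2, 0, 7, 6, 1, 3, 11, 10, 5]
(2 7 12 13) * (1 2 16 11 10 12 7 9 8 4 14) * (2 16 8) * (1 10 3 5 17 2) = [0, 16, 9, 5, 14, 17, 6, 7, 4, 1, 12, 3, 13, 8, 10, 15, 11, 2] = (1 16 11 3 5 17 2 9)(4 14 10 12 13 8)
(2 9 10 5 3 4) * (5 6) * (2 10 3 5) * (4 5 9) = (2 4 10 6)(3 5 9) = [0, 1, 4, 5, 10, 9, 2, 7, 8, 3, 6]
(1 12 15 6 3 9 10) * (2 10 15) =[0, 12, 10, 9, 4, 5, 3, 7, 8, 15, 1, 11, 2, 13, 14, 6] =(1 12 2 10)(3 9 15 6)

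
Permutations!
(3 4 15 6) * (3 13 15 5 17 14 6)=(3 4 5 17 14 6 13 15)=[0, 1, 2, 4, 5, 17, 13, 7, 8, 9, 10, 11, 12, 15, 6, 3, 16, 14]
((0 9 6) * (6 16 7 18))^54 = [0, 1, 2, 3, 4, 5, 6, 7, 8, 9, 10, 11, 12, 13, 14, 15, 16, 17, 18] = (18)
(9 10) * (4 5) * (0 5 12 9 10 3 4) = (0 5)(3 4 12 9) = [5, 1, 2, 4, 12, 0, 6, 7, 8, 3, 10, 11, 9]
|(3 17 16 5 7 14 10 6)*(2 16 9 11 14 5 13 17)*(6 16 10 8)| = 22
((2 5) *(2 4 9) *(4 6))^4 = (2 9 4 6 5) = [0, 1, 9, 3, 6, 2, 5, 7, 8, 4]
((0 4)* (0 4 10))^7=(0 10)=[10, 1, 2, 3, 4, 5, 6, 7, 8, 9, 0]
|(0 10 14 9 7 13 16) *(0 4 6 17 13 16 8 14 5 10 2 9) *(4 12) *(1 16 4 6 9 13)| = |(0 2 13 8 14)(1 16 12 6 17)(4 9 7)(5 10)| = 30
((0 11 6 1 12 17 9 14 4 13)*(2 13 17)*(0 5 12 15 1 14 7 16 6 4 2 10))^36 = (0 14 4 13 9 12 16)(2 17 5 7 10 6 11) = [14, 1, 17, 3, 13, 7, 11, 10, 8, 12, 6, 2, 16, 9, 4, 15, 0, 5]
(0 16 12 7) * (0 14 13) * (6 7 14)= (0 16 12 14 13)(6 7)= [16, 1, 2, 3, 4, 5, 7, 6, 8, 9, 10, 11, 14, 0, 13, 15, 12]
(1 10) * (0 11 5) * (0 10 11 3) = (0 3)(1 11 5 10) = [3, 11, 2, 0, 4, 10, 6, 7, 8, 9, 1, 5]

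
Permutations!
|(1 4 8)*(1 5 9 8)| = |(1 4)(5 9 8)| = 6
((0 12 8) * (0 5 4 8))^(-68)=(12)(4 8 5)=[0, 1, 2, 3, 8, 4, 6, 7, 5, 9, 10, 11, 12]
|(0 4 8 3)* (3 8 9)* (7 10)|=4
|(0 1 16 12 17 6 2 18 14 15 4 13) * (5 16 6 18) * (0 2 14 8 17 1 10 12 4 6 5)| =9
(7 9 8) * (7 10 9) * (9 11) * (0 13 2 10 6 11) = [13, 1, 10, 3, 4, 5, 11, 7, 6, 8, 0, 9, 12, 2] = (0 13 2 10)(6 11 9 8)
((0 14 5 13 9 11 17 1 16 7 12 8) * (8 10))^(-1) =(0 8 10 12 7 16 1 17 11 9 13 5 14) =[8, 17, 2, 3, 4, 14, 6, 16, 10, 13, 12, 9, 7, 5, 0, 15, 1, 11]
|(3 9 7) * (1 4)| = 6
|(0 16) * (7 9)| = |(0 16)(7 9)| = 2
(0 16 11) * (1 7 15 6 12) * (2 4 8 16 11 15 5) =[11, 7, 4, 3, 8, 2, 12, 5, 16, 9, 10, 0, 1, 13, 14, 6, 15] =(0 11)(1 7 5 2 4 8 16 15 6 12)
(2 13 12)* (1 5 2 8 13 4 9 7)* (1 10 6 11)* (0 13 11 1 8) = (0 13 12)(1 5 2 4 9 7 10 6)(8 11) = [13, 5, 4, 3, 9, 2, 1, 10, 11, 7, 6, 8, 0, 12]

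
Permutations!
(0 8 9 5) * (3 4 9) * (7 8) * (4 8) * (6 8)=(0 7 4 9 5)(3 6 8)=[7, 1, 2, 6, 9, 0, 8, 4, 3, 5]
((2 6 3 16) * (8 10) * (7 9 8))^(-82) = (2 3)(6 16)(7 8)(9 10) = [0, 1, 3, 2, 4, 5, 16, 8, 7, 10, 9, 11, 12, 13, 14, 15, 6]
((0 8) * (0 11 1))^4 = (11) = [0, 1, 2, 3, 4, 5, 6, 7, 8, 9, 10, 11]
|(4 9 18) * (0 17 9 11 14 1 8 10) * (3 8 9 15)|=6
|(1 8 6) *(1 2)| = |(1 8 6 2)| = 4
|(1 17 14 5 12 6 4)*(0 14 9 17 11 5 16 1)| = |(0 14 16 1 11 5 12 6 4)(9 17)| = 18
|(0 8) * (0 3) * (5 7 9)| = |(0 8 3)(5 7 9)| = 3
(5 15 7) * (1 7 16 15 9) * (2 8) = (1 7 5 9)(2 8)(15 16) = [0, 7, 8, 3, 4, 9, 6, 5, 2, 1, 10, 11, 12, 13, 14, 16, 15]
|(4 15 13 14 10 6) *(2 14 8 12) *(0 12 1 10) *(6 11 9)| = |(0 12 2 14)(1 10 11 9 6 4 15 13 8)| = 36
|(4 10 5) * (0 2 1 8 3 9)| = 6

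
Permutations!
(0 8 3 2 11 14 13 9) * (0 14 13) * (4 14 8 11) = (0 11 13 9 8 3 2 4 14) = [11, 1, 4, 2, 14, 5, 6, 7, 3, 8, 10, 13, 12, 9, 0]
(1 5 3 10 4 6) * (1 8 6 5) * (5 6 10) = (3 5)(4 6 8 10) = [0, 1, 2, 5, 6, 3, 8, 7, 10, 9, 4]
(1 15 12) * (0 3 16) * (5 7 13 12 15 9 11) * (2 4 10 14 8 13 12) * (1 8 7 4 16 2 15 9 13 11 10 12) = (0 3 2 16)(1 13 15 9 10 14 7)(4 12 8 11 5) = [3, 13, 16, 2, 12, 4, 6, 1, 11, 10, 14, 5, 8, 15, 7, 9, 0]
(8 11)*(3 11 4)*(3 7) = (3 11 8 4 7) = [0, 1, 2, 11, 7, 5, 6, 3, 4, 9, 10, 8]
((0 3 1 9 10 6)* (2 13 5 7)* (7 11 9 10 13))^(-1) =(0 6 10 1 3)(2 7)(5 13 9 11) =[6, 3, 7, 0, 4, 13, 10, 2, 8, 11, 1, 5, 12, 9]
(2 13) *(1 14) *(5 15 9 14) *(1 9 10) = (1 5 15 10)(2 13)(9 14) = [0, 5, 13, 3, 4, 15, 6, 7, 8, 14, 1, 11, 12, 2, 9, 10]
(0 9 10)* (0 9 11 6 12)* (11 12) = [12, 1, 2, 3, 4, 5, 11, 7, 8, 10, 9, 6, 0] = (0 12)(6 11)(9 10)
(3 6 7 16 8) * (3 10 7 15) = (3 6 15)(7 16 8 10) = [0, 1, 2, 6, 4, 5, 15, 16, 10, 9, 7, 11, 12, 13, 14, 3, 8]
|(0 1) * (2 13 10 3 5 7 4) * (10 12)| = 8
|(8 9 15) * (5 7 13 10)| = |(5 7 13 10)(8 9 15)| = 12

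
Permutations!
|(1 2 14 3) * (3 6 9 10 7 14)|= |(1 2 3)(6 9 10 7 14)|= 15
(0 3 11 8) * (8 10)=[3, 1, 2, 11, 4, 5, 6, 7, 0, 9, 8, 10]=(0 3 11 10 8)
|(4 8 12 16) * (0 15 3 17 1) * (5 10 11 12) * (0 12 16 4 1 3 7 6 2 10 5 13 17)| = |(0 15 7 6 2 10 11 16 1 12 4 8 13 17 3)| = 15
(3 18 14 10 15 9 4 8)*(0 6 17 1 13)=[6, 13, 2, 18, 8, 5, 17, 7, 3, 4, 15, 11, 12, 0, 10, 9, 16, 1, 14]=(0 6 17 1 13)(3 18 14 10 15 9 4 8)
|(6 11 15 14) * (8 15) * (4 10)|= |(4 10)(6 11 8 15 14)|= 10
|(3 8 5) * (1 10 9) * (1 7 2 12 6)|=21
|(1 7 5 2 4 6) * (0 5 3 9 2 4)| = 9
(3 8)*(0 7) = [7, 1, 2, 8, 4, 5, 6, 0, 3] = (0 7)(3 8)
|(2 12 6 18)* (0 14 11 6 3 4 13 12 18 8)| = |(0 14 11 6 8)(2 18)(3 4 13 12)| = 20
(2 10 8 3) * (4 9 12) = (2 10 8 3)(4 9 12) = [0, 1, 10, 2, 9, 5, 6, 7, 3, 12, 8, 11, 4]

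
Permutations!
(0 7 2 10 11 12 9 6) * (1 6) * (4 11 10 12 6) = (0 7 2 12 9 1 4 11 6) = [7, 4, 12, 3, 11, 5, 0, 2, 8, 1, 10, 6, 9]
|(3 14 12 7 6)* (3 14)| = 4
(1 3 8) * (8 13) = (1 3 13 8) = [0, 3, 2, 13, 4, 5, 6, 7, 1, 9, 10, 11, 12, 8]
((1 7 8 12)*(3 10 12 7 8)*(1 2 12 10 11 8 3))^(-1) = (1 7 8 11 3)(2 12) = [0, 7, 12, 1, 4, 5, 6, 8, 11, 9, 10, 3, 2]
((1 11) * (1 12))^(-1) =(1 12 11) =[0, 12, 2, 3, 4, 5, 6, 7, 8, 9, 10, 1, 11]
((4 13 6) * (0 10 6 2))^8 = (0 6 13)(2 10 4) = [6, 1, 10, 3, 2, 5, 13, 7, 8, 9, 4, 11, 12, 0]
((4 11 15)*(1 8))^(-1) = (1 8)(4 15 11) = [0, 8, 2, 3, 15, 5, 6, 7, 1, 9, 10, 4, 12, 13, 14, 11]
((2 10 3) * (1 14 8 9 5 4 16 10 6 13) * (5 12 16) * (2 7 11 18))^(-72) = (1 6 18 7 10 12 8)(2 11 3 16 9 14 13) = [0, 6, 11, 16, 4, 5, 18, 10, 1, 14, 12, 3, 8, 2, 13, 15, 9, 17, 7]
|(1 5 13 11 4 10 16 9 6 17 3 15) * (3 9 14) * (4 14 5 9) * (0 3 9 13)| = 14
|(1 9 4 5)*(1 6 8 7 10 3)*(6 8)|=|(1 9 4 5 8 7 10 3)|=8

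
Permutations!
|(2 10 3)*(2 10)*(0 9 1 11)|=|(0 9 1 11)(3 10)|=4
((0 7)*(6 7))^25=(0 6 7)=[6, 1, 2, 3, 4, 5, 7, 0]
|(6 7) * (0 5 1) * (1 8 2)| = 10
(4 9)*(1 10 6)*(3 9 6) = (1 10 3 9 4 6) = [0, 10, 2, 9, 6, 5, 1, 7, 8, 4, 3]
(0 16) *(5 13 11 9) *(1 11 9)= [16, 11, 2, 3, 4, 13, 6, 7, 8, 5, 10, 1, 12, 9, 14, 15, 0]= (0 16)(1 11)(5 13 9)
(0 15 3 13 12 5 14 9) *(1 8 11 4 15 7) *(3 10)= (0 7 1 8 11 4 15 10 3 13 12 5 14 9)= [7, 8, 2, 13, 15, 14, 6, 1, 11, 0, 3, 4, 5, 12, 9, 10]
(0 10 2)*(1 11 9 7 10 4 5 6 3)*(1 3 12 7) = (0 4 5 6 12 7 10 2)(1 11 9) = [4, 11, 0, 3, 5, 6, 12, 10, 8, 1, 2, 9, 7]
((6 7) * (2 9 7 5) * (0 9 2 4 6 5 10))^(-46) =[5, 1, 2, 3, 0, 10, 9, 6, 8, 4, 7] =(0 5 10 7 6 9 4)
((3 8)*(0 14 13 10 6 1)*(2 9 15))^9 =(15)(0 10)(1 13)(3 8)(6 14) =[10, 13, 2, 8, 4, 5, 14, 7, 3, 9, 0, 11, 12, 1, 6, 15]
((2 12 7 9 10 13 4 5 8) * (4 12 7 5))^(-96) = (13) = [0, 1, 2, 3, 4, 5, 6, 7, 8, 9, 10, 11, 12, 13]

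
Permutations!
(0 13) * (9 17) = (0 13)(9 17) = [13, 1, 2, 3, 4, 5, 6, 7, 8, 17, 10, 11, 12, 0, 14, 15, 16, 9]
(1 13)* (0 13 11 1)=[13, 11, 2, 3, 4, 5, 6, 7, 8, 9, 10, 1, 12, 0]=(0 13)(1 11)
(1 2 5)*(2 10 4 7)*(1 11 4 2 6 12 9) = (1 10 2 5 11 4 7 6 12 9) = [0, 10, 5, 3, 7, 11, 12, 6, 8, 1, 2, 4, 9]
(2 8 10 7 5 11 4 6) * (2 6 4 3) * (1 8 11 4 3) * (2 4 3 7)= (1 8 10 2 11)(3 4 7 5)= [0, 8, 11, 4, 7, 3, 6, 5, 10, 9, 2, 1]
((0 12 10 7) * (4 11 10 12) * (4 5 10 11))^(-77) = (12)(0 7 10 5) = [7, 1, 2, 3, 4, 0, 6, 10, 8, 9, 5, 11, 12]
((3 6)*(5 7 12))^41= (3 6)(5 12 7)= [0, 1, 2, 6, 4, 12, 3, 5, 8, 9, 10, 11, 7]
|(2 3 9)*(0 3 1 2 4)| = |(0 3 9 4)(1 2)| = 4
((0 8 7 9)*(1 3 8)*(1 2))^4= [8, 9, 7, 0, 4, 5, 6, 1, 2, 3]= (0 8 2 7 1 9 3)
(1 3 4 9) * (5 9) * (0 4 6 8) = (0 4 5 9 1 3 6 8) = [4, 3, 2, 6, 5, 9, 8, 7, 0, 1]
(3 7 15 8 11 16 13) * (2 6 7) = [0, 1, 6, 2, 4, 5, 7, 15, 11, 9, 10, 16, 12, 3, 14, 8, 13] = (2 6 7 15 8 11 16 13 3)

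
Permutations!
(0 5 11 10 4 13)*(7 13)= [5, 1, 2, 3, 7, 11, 6, 13, 8, 9, 4, 10, 12, 0]= (0 5 11 10 4 7 13)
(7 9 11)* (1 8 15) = [0, 8, 2, 3, 4, 5, 6, 9, 15, 11, 10, 7, 12, 13, 14, 1] = (1 8 15)(7 9 11)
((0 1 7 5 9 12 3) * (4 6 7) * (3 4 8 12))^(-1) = (0 3 9 5 7 6 4 12 8 1) = [3, 0, 2, 9, 12, 7, 4, 6, 1, 5, 10, 11, 8]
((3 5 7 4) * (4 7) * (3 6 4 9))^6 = (9) = [0, 1, 2, 3, 4, 5, 6, 7, 8, 9]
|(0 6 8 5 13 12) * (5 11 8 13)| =4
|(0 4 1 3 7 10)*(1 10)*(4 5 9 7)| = 8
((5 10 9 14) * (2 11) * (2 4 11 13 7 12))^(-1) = (2 12 7 13)(4 11)(5 14 9 10) = [0, 1, 12, 3, 11, 14, 6, 13, 8, 10, 5, 4, 7, 2, 9]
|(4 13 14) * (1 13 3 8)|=6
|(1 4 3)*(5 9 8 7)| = 12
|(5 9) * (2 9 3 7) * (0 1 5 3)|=|(0 1 5)(2 9 3 7)|=12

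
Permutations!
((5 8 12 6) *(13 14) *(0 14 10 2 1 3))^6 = (0 3 1 2 10 13 14)(5 12)(6 8) = [3, 2, 10, 1, 4, 12, 8, 7, 6, 9, 13, 11, 5, 14, 0]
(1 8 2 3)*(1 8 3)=(1 3 8 2)=[0, 3, 1, 8, 4, 5, 6, 7, 2]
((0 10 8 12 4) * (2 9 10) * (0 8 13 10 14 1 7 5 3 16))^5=[7, 0, 5, 14, 12, 9, 6, 2, 4, 3, 13, 11, 8, 10, 16, 15, 1]=(0 7 2 5 9 3 14 16 1)(4 12 8)(10 13)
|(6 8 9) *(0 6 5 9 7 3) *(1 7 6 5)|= |(0 5 9 1 7 3)(6 8)|= 6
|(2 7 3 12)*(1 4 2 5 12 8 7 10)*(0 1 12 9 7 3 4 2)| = 18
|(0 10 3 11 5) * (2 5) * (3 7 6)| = |(0 10 7 6 3 11 2 5)| = 8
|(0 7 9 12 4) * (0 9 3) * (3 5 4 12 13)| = 7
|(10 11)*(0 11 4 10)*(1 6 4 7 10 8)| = 4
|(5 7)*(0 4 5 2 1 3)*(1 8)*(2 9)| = |(0 4 5 7 9 2 8 1 3)| = 9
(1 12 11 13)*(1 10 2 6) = (1 12 11 13 10 2 6) = [0, 12, 6, 3, 4, 5, 1, 7, 8, 9, 2, 13, 11, 10]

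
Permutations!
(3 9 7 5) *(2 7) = (2 7 5 3 9) = [0, 1, 7, 9, 4, 3, 6, 5, 8, 2]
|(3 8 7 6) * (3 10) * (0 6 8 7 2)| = 7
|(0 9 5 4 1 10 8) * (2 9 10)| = |(0 10 8)(1 2 9 5 4)| = 15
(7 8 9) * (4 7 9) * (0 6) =(9)(0 6)(4 7 8) =[6, 1, 2, 3, 7, 5, 0, 8, 4, 9]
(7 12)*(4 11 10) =(4 11 10)(7 12) =[0, 1, 2, 3, 11, 5, 6, 12, 8, 9, 4, 10, 7]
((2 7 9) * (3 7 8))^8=[0, 1, 7, 2, 4, 5, 6, 8, 9, 3]=(2 7 8 9 3)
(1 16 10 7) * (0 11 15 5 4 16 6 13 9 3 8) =(0 11 15 5 4 16 10 7 1 6 13 9 3 8) =[11, 6, 2, 8, 16, 4, 13, 1, 0, 3, 7, 15, 12, 9, 14, 5, 10]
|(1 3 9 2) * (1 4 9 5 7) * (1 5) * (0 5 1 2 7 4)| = 8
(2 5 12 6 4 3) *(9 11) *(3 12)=[0, 1, 5, 2, 12, 3, 4, 7, 8, 11, 10, 9, 6]=(2 5 3)(4 12 6)(9 11)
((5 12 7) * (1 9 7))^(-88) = (1 7 12 9 5) = [0, 7, 2, 3, 4, 1, 6, 12, 8, 5, 10, 11, 9]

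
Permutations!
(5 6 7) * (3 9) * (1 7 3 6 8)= (1 7 5 8)(3 9 6)= [0, 7, 2, 9, 4, 8, 3, 5, 1, 6]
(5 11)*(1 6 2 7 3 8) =(1 6 2 7 3 8)(5 11) =[0, 6, 7, 8, 4, 11, 2, 3, 1, 9, 10, 5]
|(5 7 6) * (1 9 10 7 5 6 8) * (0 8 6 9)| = |(0 8 1)(6 9 10 7)| = 12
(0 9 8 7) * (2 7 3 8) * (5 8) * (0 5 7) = [9, 1, 0, 7, 4, 8, 6, 5, 3, 2] = (0 9 2)(3 7 5 8)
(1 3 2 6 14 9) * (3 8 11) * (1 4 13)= (1 8 11 3 2 6 14 9 4 13)= [0, 8, 6, 2, 13, 5, 14, 7, 11, 4, 10, 3, 12, 1, 9]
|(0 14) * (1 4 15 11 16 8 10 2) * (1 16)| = |(0 14)(1 4 15 11)(2 16 8 10)| = 4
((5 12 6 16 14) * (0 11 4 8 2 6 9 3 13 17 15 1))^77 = [17, 13, 11, 5, 1, 6, 4, 7, 0, 14, 10, 15, 16, 12, 2, 3, 8, 9] = (0 17 9 14 2 11 15 3 5 6 4 1 13 12 16 8)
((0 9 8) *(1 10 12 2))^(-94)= (0 8 9)(1 12)(2 10)= [8, 12, 10, 3, 4, 5, 6, 7, 9, 0, 2, 11, 1]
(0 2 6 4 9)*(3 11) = [2, 1, 6, 11, 9, 5, 4, 7, 8, 0, 10, 3] = (0 2 6 4 9)(3 11)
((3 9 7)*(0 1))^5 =[1, 0, 2, 7, 4, 5, 6, 9, 8, 3] =(0 1)(3 7 9)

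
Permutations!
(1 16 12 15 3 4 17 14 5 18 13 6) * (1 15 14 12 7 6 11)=[0, 16, 2, 4, 17, 18, 15, 6, 8, 9, 10, 1, 14, 11, 5, 3, 7, 12, 13]=(1 16 7 6 15 3 4 17 12 14 5 18 13 11)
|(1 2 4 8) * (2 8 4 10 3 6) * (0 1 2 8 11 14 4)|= 5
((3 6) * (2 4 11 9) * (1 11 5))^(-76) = [0, 9, 5, 3, 1, 11, 6, 7, 8, 4, 10, 2] = (1 9 4)(2 5 11)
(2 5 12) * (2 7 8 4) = (2 5 12 7 8 4) = [0, 1, 5, 3, 2, 12, 6, 8, 4, 9, 10, 11, 7]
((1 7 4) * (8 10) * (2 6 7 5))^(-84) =[0, 1, 2, 3, 4, 5, 6, 7, 8, 9, 10] =(10)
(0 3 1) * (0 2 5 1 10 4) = (0 3 10 4)(1 2 5) = [3, 2, 5, 10, 0, 1, 6, 7, 8, 9, 4]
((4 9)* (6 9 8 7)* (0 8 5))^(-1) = (0 5 4 9 6 7 8) = [5, 1, 2, 3, 9, 4, 7, 8, 0, 6]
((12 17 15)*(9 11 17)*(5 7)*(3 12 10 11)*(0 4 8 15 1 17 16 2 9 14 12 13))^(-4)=(17)(0 2 15 13 16 8 3 11 4 9 10)=[2, 1, 15, 11, 9, 5, 6, 7, 3, 10, 0, 4, 12, 16, 14, 13, 8, 17]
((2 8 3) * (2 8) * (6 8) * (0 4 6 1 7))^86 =[6, 0, 2, 7, 8, 5, 3, 4, 1] =(0 6 3 7 4 8 1)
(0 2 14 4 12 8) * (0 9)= (0 2 14 4 12 8 9)= [2, 1, 14, 3, 12, 5, 6, 7, 9, 0, 10, 11, 8, 13, 4]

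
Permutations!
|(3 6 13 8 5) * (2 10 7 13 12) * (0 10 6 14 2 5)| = |(0 10 7 13 8)(2 6 12 5 3 14)| = 30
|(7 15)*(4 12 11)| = 6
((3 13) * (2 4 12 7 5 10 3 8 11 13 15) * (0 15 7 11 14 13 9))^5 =[11, 1, 0, 7, 15, 10, 6, 5, 13, 12, 3, 4, 2, 14, 8, 9] =(0 11 4 15 9 12 2)(3 7 5 10)(8 13 14)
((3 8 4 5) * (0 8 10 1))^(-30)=(0 10 5 8 1 3 4)=[10, 3, 2, 4, 0, 8, 6, 7, 1, 9, 5]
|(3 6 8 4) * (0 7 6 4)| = 4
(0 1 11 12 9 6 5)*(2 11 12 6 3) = (0 1 12 9 3 2 11 6 5) = [1, 12, 11, 2, 4, 0, 5, 7, 8, 3, 10, 6, 9]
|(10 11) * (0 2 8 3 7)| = 10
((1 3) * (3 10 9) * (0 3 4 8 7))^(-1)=(0 7 8 4 9 10 1 3)=[7, 3, 2, 0, 9, 5, 6, 8, 4, 10, 1]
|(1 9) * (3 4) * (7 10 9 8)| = 10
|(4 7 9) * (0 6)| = |(0 6)(4 7 9)| = 6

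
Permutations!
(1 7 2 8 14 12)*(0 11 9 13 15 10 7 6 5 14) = (0 11 9 13 15 10 7 2 8)(1 6 5 14 12) = [11, 6, 8, 3, 4, 14, 5, 2, 0, 13, 7, 9, 1, 15, 12, 10]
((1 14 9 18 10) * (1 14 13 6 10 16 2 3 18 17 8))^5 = (1 9 6 8 14 13 17 10)(2 3 18 16) = [0, 9, 3, 18, 4, 5, 8, 7, 14, 6, 1, 11, 12, 17, 13, 15, 2, 10, 16]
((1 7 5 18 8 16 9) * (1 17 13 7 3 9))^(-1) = [0, 16, 2, 1, 4, 7, 6, 13, 18, 3, 10, 11, 12, 17, 14, 15, 8, 9, 5] = (1 16 8 18 5 7 13 17 9 3)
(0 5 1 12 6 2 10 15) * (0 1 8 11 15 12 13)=[5, 13, 10, 3, 4, 8, 2, 7, 11, 9, 12, 15, 6, 0, 14, 1]=(0 5 8 11 15 1 13)(2 10 12 6)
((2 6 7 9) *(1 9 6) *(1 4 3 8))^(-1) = (1 8 3 4 2 9)(6 7) = [0, 8, 9, 4, 2, 5, 7, 6, 3, 1]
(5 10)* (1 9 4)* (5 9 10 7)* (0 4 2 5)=(0 4 1 10 9 2 5 7)=[4, 10, 5, 3, 1, 7, 6, 0, 8, 2, 9]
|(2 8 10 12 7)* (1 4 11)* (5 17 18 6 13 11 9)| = |(1 4 9 5 17 18 6 13 11)(2 8 10 12 7)| = 45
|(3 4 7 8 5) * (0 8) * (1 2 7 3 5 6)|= 6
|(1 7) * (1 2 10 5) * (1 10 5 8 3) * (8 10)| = 6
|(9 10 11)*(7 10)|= |(7 10 11 9)|= 4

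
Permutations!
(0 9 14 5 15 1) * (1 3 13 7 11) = (0 9 14 5 15 3 13 7 11 1) = [9, 0, 2, 13, 4, 15, 6, 11, 8, 14, 10, 1, 12, 7, 5, 3]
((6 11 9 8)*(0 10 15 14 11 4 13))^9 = (0 13 4 6 8 9 11 14 15 10) = [13, 1, 2, 3, 6, 5, 8, 7, 9, 11, 0, 14, 12, 4, 15, 10]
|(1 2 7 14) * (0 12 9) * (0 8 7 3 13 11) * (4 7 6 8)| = |(0 12 9 4 7 14 1 2 3 13 11)(6 8)| = 22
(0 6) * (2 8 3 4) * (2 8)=(0 6)(3 4 8)=[6, 1, 2, 4, 8, 5, 0, 7, 3]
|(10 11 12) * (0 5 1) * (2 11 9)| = |(0 5 1)(2 11 12 10 9)| = 15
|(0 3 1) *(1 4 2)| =|(0 3 4 2 1)| =5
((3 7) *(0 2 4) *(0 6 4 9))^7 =(0 2 9)(3 7)(4 6) =[2, 1, 9, 7, 6, 5, 4, 3, 8, 0]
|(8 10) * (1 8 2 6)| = 5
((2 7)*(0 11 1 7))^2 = (0 1 2 11 7) = [1, 2, 11, 3, 4, 5, 6, 0, 8, 9, 10, 7]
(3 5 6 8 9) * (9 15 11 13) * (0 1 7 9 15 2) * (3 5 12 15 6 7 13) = [1, 13, 0, 12, 4, 7, 8, 9, 2, 5, 10, 3, 15, 6, 14, 11] = (0 1 13 6 8 2)(3 12 15 11)(5 7 9)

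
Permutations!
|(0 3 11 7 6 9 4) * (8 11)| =8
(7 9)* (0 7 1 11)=[7, 11, 2, 3, 4, 5, 6, 9, 8, 1, 10, 0]=(0 7 9 1 11)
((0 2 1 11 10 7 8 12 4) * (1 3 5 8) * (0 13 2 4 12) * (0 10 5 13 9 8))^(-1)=(0 5 11 1 7 10 8 9 4)(2 13 3)=[5, 7, 13, 2, 0, 11, 6, 10, 9, 4, 8, 1, 12, 3]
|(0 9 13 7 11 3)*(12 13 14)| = |(0 9 14 12 13 7 11 3)| = 8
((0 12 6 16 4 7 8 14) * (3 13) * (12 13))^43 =(0 12 4 14 3 16 8 13 6 7) =[12, 1, 2, 16, 14, 5, 7, 0, 13, 9, 10, 11, 4, 6, 3, 15, 8]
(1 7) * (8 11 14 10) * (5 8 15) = (1 7)(5 8 11 14 10 15) = [0, 7, 2, 3, 4, 8, 6, 1, 11, 9, 15, 14, 12, 13, 10, 5]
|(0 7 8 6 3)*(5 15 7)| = |(0 5 15 7 8 6 3)| = 7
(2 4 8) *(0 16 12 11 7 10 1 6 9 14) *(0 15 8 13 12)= (0 16)(1 6 9 14 15 8 2 4 13 12 11 7 10)= [16, 6, 4, 3, 13, 5, 9, 10, 2, 14, 1, 7, 11, 12, 15, 8, 0]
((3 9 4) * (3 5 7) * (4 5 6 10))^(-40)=[0, 1, 2, 3, 10, 5, 4, 7, 8, 9, 6]=(4 10 6)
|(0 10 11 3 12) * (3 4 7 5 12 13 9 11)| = |(0 10 3 13 9 11 4 7 5 12)| = 10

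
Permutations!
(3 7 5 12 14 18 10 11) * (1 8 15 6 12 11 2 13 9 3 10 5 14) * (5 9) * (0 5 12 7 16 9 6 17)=(0 5 11 10 2 13 12 1 8 15 17)(3 16 9)(6 7 14 18)=[5, 8, 13, 16, 4, 11, 7, 14, 15, 3, 2, 10, 1, 12, 18, 17, 9, 0, 6]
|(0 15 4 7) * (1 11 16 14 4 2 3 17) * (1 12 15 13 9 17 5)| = 15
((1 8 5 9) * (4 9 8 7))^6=[0, 4, 2, 3, 1, 5, 6, 9, 8, 7]=(1 4)(7 9)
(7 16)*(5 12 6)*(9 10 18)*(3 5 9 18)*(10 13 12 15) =(18)(3 5 15 10)(6 9 13 12)(7 16) =[0, 1, 2, 5, 4, 15, 9, 16, 8, 13, 3, 11, 6, 12, 14, 10, 7, 17, 18]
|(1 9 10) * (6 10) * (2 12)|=|(1 9 6 10)(2 12)|=4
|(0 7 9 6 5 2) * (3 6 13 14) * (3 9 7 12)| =6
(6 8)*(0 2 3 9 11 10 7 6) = (0 2 3 9 11 10 7 6 8) = [2, 1, 3, 9, 4, 5, 8, 6, 0, 11, 7, 10]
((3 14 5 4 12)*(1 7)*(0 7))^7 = (0 7 1)(3 5 12 14 4) = [7, 0, 2, 5, 3, 12, 6, 1, 8, 9, 10, 11, 14, 13, 4]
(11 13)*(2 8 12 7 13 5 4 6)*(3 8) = (2 3 8 12 7 13 11 5 4 6) = [0, 1, 3, 8, 6, 4, 2, 13, 12, 9, 10, 5, 7, 11]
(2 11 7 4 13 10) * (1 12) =(1 12)(2 11 7 4 13 10) =[0, 12, 11, 3, 13, 5, 6, 4, 8, 9, 2, 7, 1, 10]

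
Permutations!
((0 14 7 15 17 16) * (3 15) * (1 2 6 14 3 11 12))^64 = (0 16 17 15 3)(1 2 6 14 7 11 12) = [16, 2, 6, 0, 4, 5, 14, 11, 8, 9, 10, 12, 1, 13, 7, 3, 17, 15]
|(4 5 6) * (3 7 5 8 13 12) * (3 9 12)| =|(3 7 5 6 4 8 13)(9 12)| =14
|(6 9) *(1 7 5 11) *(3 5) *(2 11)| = |(1 7 3 5 2 11)(6 9)| = 6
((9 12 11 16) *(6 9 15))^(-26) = (6 16 12)(9 15 11) = [0, 1, 2, 3, 4, 5, 16, 7, 8, 15, 10, 9, 6, 13, 14, 11, 12]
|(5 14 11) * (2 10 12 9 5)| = |(2 10 12 9 5 14 11)| = 7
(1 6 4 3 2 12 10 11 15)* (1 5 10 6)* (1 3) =(1 3 2 12 6 4)(5 10 11 15) =[0, 3, 12, 2, 1, 10, 4, 7, 8, 9, 11, 15, 6, 13, 14, 5]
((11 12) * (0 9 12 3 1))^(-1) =(0 1 3 11 12 9) =[1, 3, 2, 11, 4, 5, 6, 7, 8, 0, 10, 12, 9]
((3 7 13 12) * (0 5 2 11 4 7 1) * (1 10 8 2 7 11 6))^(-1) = [1, 6, 8, 12, 11, 0, 2, 5, 10, 9, 3, 4, 13, 7] = (0 1 6 2 8 10 3 12 13 7 5)(4 11)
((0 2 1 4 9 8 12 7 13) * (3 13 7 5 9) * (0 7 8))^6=[7, 12, 8, 9, 5, 3, 6, 2, 1, 13, 10, 11, 4, 0]=(0 7 2 8 1 12 4 5 3 9 13)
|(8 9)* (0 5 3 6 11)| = |(0 5 3 6 11)(8 9)| = 10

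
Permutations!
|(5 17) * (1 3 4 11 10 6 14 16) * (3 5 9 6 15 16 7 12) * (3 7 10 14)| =12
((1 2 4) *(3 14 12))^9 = [0, 1, 2, 3, 4, 5, 6, 7, 8, 9, 10, 11, 12, 13, 14] = (14)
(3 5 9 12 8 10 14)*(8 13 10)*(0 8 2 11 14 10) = (0 8 2 11 14 3 5 9 12 13) = [8, 1, 11, 5, 4, 9, 6, 7, 2, 12, 10, 14, 13, 0, 3]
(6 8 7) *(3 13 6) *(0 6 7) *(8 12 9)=[6, 1, 2, 13, 4, 5, 12, 3, 0, 8, 10, 11, 9, 7]=(0 6 12 9 8)(3 13 7)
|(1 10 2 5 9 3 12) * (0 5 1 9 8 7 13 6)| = |(0 5 8 7 13 6)(1 10 2)(3 12 9)| = 6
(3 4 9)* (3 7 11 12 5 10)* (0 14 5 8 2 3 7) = (0 14 5 10 7 11 12 8 2 3 4 9) = [14, 1, 3, 4, 9, 10, 6, 11, 2, 0, 7, 12, 8, 13, 5]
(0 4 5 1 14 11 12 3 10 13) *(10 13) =(0 4 5 1 14 11 12 3 13) =[4, 14, 2, 13, 5, 1, 6, 7, 8, 9, 10, 12, 3, 0, 11]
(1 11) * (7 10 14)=(1 11)(7 10 14)=[0, 11, 2, 3, 4, 5, 6, 10, 8, 9, 14, 1, 12, 13, 7]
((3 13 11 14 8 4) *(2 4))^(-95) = (2 13 8 3 14 4 11) = [0, 1, 13, 14, 11, 5, 6, 7, 3, 9, 10, 2, 12, 8, 4]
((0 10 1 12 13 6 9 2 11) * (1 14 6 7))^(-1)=(0 11 2 9 6 14 10)(1 7 13 12)=[11, 7, 9, 3, 4, 5, 14, 13, 8, 6, 0, 2, 1, 12, 10]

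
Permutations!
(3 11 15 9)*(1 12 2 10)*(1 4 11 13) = (1 12 2 10 4 11 15 9 3 13) = [0, 12, 10, 13, 11, 5, 6, 7, 8, 3, 4, 15, 2, 1, 14, 9]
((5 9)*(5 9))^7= (9)= [0, 1, 2, 3, 4, 5, 6, 7, 8, 9]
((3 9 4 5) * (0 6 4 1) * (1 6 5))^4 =[6, 9, 2, 1, 3, 4, 5, 7, 8, 0] =(0 6 5 4 3 1 9)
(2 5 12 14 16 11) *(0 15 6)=(0 15 6)(2 5 12 14 16 11)=[15, 1, 5, 3, 4, 12, 0, 7, 8, 9, 10, 2, 14, 13, 16, 6, 11]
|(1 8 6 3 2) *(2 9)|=|(1 8 6 3 9 2)|=6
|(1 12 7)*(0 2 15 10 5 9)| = |(0 2 15 10 5 9)(1 12 7)| = 6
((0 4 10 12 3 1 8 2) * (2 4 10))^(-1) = [2, 3, 4, 12, 8, 5, 6, 7, 1, 9, 0, 11, 10] = (0 2 4 8 1 3 12 10)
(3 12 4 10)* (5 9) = (3 12 4 10)(5 9) = [0, 1, 2, 12, 10, 9, 6, 7, 8, 5, 3, 11, 4]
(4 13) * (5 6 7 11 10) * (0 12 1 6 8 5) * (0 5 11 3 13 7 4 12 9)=[9, 6, 2, 13, 7, 8, 4, 3, 11, 0, 5, 10, 1, 12]=(0 9)(1 6 4 7 3 13 12)(5 8 11 10)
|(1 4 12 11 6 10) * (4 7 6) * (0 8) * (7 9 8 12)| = 10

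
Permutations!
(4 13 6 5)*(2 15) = [0, 1, 15, 3, 13, 4, 5, 7, 8, 9, 10, 11, 12, 6, 14, 2] = (2 15)(4 13 6 5)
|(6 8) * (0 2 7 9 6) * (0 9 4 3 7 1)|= 3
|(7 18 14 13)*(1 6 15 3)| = |(1 6 15 3)(7 18 14 13)| = 4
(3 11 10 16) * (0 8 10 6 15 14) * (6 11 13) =(0 8 10 16 3 13 6 15 14) =[8, 1, 2, 13, 4, 5, 15, 7, 10, 9, 16, 11, 12, 6, 0, 14, 3]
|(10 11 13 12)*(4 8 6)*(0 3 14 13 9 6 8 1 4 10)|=|(0 3 14 13 12)(1 4)(6 10 11 9)|=20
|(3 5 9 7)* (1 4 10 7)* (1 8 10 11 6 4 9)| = |(1 9 8 10 7 3 5)(4 11 6)| = 21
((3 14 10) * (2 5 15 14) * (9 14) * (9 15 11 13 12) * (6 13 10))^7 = (15)(2 11 3 5 10)(6 12 14 13 9) = [0, 1, 11, 5, 4, 10, 12, 7, 8, 6, 2, 3, 14, 9, 13, 15]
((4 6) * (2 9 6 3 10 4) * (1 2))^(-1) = [0, 6, 1, 4, 10, 5, 9, 7, 8, 2, 3] = (1 6 9 2)(3 4 10)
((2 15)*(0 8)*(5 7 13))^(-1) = [8, 1, 15, 3, 4, 13, 6, 5, 0, 9, 10, 11, 12, 7, 14, 2] = (0 8)(2 15)(5 13 7)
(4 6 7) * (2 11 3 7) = (2 11 3 7 4 6) = [0, 1, 11, 7, 6, 5, 2, 4, 8, 9, 10, 3]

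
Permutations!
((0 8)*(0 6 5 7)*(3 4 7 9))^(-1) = (0 7 4 3 9 5 6 8) = [7, 1, 2, 9, 3, 6, 8, 4, 0, 5]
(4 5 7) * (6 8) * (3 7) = (3 7 4 5)(6 8) = [0, 1, 2, 7, 5, 3, 8, 4, 6]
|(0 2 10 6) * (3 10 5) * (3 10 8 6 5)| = |(0 2 3 8 6)(5 10)| = 10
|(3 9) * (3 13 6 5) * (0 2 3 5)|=|(0 2 3 9 13 6)|=6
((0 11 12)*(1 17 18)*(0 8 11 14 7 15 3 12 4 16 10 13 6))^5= (0 12 10 7 11 6 3 16 14 8 13 15 4)(1 18 17)= [12, 18, 2, 16, 0, 5, 3, 11, 13, 9, 7, 6, 10, 15, 8, 4, 14, 1, 17]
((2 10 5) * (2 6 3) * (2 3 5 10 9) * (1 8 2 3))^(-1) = (10)(1 3 9 2 8)(5 6) = [0, 3, 8, 9, 4, 6, 5, 7, 1, 2, 10]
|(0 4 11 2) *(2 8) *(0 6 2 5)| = 10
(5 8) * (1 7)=(1 7)(5 8)=[0, 7, 2, 3, 4, 8, 6, 1, 5]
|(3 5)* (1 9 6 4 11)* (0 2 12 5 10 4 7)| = |(0 2 12 5 3 10 4 11 1 9 6 7)| = 12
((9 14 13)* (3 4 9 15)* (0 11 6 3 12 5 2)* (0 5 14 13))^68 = (0 12 13 4 6)(3 11 14 15 9) = [12, 1, 2, 11, 6, 5, 0, 7, 8, 3, 10, 14, 13, 4, 15, 9]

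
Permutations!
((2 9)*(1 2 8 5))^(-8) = (1 9 5 2 8) = [0, 9, 8, 3, 4, 2, 6, 7, 1, 5]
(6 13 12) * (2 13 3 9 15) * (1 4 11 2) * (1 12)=(1 4 11 2 13)(3 9 15 12 6)=[0, 4, 13, 9, 11, 5, 3, 7, 8, 15, 10, 2, 6, 1, 14, 12]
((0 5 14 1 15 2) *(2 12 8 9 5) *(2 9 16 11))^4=(0 1 16 9 15 11 5 12 2 14 8)=[1, 16, 14, 3, 4, 12, 6, 7, 0, 15, 10, 5, 2, 13, 8, 11, 9]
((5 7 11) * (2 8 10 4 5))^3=[0, 1, 4, 3, 11, 2, 6, 8, 5, 9, 7, 10]=(2 4 11 10 7 8 5)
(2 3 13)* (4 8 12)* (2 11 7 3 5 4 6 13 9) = (2 5 4 8 12 6 13 11 7 3 9) = [0, 1, 5, 9, 8, 4, 13, 3, 12, 2, 10, 7, 6, 11]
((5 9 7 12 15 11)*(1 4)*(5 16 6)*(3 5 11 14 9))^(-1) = (1 4)(3 5)(6 16 11)(7 9 14 15 12) = [0, 4, 2, 5, 1, 3, 16, 9, 8, 14, 10, 6, 7, 13, 15, 12, 11]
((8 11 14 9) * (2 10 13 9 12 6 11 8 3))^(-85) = (6 12 14 11) = [0, 1, 2, 3, 4, 5, 12, 7, 8, 9, 10, 6, 14, 13, 11]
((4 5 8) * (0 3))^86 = (4 8 5) = [0, 1, 2, 3, 8, 4, 6, 7, 5]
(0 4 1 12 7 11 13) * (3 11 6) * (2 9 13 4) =(0 2 9 13)(1 12 7 6 3 11 4) =[2, 12, 9, 11, 1, 5, 3, 6, 8, 13, 10, 4, 7, 0]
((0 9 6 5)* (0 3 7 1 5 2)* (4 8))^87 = (0 2 6 9)(1 7 3 5)(4 8) = [2, 7, 6, 5, 8, 1, 9, 3, 4, 0]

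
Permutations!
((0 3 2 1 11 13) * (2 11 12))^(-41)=(0 13 11 3)(1 12 2)=[13, 12, 1, 0, 4, 5, 6, 7, 8, 9, 10, 3, 2, 11]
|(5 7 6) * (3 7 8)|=5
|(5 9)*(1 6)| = |(1 6)(5 9)| = 2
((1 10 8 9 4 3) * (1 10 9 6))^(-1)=(1 6 8 10 3 4 9)=[0, 6, 2, 4, 9, 5, 8, 7, 10, 1, 3]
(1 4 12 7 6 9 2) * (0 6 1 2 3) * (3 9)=(0 6 3)(1 4 12 7)=[6, 4, 2, 0, 12, 5, 3, 1, 8, 9, 10, 11, 7]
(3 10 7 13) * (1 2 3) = (1 2 3 10 7 13) = [0, 2, 3, 10, 4, 5, 6, 13, 8, 9, 7, 11, 12, 1]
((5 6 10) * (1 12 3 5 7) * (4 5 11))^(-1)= (1 7 10 6 5 4 11 3 12)= [0, 7, 2, 12, 11, 4, 5, 10, 8, 9, 6, 3, 1]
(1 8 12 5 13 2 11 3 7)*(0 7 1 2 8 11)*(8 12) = (0 7 2)(1 11 3)(5 13 12) = [7, 11, 0, 1, 4, 13, 6, 2, 8, 9, 10, 3, 5, 12]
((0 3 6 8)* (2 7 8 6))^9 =(0 8 7 2 3) =[8, 1, 3, 0, 4, 5, 6, 2, 7]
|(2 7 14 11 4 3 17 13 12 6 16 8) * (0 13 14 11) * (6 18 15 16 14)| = 15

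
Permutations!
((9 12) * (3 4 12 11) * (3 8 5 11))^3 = (3 9 12 4) = [0, 1, 2, 9, 3, 5, 6, 7, 8, 12, 10, 11, 4]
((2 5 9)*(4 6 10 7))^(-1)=(2 9 5)(4 7 10 6)=[0, 1, 9, 3, 7, 2, 4, 10, 8, 5, 6]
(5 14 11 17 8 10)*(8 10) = (5 14 11 17 10) = [0, 1, 2, 3, 4, 14, 6, 7, 8, 9, 5, 17, 12, 13, 11, 15, 16, 10]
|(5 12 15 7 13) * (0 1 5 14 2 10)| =|(0 1 5 12 15 7 13 14 2 10)| =10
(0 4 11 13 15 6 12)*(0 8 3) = (0 4 11 13 15 6 12 8 3) = [4, 1, 2, 0, 11, 5, 12, 7, 3, 9, 10, 13, 8, 15, 14, 6]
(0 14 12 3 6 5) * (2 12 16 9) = (0 14 16 9 2 12 3 6 5) = [14, 1, 12, 6, 4, 0, 5, 7, 8, 2, 10, 11, 3, 13, 16, 15, 9]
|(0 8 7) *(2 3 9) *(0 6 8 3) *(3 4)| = 15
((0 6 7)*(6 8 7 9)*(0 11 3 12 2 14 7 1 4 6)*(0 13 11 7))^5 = (0 9 2 4 3 8 13 14 6 12 1 11) = [9, 11, 4, 8, 3, 5, 12, 7, 13, 2, 10, 0, 1, 14, 6]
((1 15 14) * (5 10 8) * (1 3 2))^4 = (1 2 3 14 15)(5 10 8) = [0, 2, 3, 14, 4, 10, 6, 7, 5, 9, 8, 11, 12, 13, 15, 1]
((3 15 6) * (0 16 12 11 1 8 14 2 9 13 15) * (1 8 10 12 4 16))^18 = (16)(0 8 15 10 2 3 11 13 1 14 6 12 9) = [8, 14, 3, 11, 4, 5, 12, 7, 15, 0, 2, 13, 9, 1, 6, 10, 16]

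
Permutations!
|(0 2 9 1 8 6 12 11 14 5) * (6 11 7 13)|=8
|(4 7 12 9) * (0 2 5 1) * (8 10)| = 4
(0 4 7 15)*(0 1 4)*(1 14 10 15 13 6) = [0, 4, 2, 3, 7, 5, 1, 13, 8, 9, 15, 11, 12, 6, 10, 14] = (1 4 7 13 6)(10 15 14)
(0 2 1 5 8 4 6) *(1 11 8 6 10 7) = (0 2 11 8 4 10 7 1 5 6) = [2, 5, 11, 3, 10, 6, 0, 1, 4, 9, 7, 8]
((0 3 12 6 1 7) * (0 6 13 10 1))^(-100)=(0 10)(1 3)(6 13)(7 12)=[10, 3, 2, 1, 4, 5, 13, 12, 8, 9, 0, 11, 7, 6]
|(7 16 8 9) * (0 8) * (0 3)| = |(0 8 9 7 16 3)| = 6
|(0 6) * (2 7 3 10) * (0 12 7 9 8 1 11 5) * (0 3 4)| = 40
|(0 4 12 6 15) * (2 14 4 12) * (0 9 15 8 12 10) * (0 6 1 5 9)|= 9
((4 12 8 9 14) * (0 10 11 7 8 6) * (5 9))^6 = (0 9 10 14 11 4 7 12 8 6 5) = [9, 1, 2, 3, 7, 0, 5, 12, 6, 10, 14, 4, 8, 13, 11]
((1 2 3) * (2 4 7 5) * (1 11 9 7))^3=(1 4)(2 9)(3 7)(5 11)=[0, 4, 9, 7, 1, 11, 6, 3, 8, 2, 10, 5]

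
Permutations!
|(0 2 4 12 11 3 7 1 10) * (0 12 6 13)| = 30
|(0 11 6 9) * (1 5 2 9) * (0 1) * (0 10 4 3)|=12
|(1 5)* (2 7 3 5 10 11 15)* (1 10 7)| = |(1 7 3 5 10 11 15 2)| = 8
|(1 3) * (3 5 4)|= 4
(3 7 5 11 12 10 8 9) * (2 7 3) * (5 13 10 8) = (2 7 13 10 5 11 12 8 9) = [0, 1, 7, 3, 4, 11, 6, 13, 9, 2, 5, 12, 8, 10]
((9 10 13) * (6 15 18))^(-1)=(6 18 15)(9 13 10)=[0, 1, 2, 3, 4, 5, 18, 7, 8, 13, 9, 11, 12, 10, 14, 6, 16, 17, 15]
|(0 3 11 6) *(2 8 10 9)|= |(0 3 11 6)(2 8 10 9)|= 4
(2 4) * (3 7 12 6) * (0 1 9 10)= [1, 9, 4, 7, 2, 5, 3, 12, 8, 10, 0, 11, 6]= (0 1 9 10)(2 4)(3 7 12 6)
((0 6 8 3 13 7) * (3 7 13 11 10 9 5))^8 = (13)(3 9 11 5 10) = [0, 1, 2, 9, 4, 10, 6, 7, 8, 11, 3, 5, 12, 13]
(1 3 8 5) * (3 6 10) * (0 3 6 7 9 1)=(0 3 8 5)(1 7 9)(6 10)=[3, 7, 2, 8, 4, 0, 10, 9, 5, 1, 6]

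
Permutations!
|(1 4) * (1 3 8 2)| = |(1 4 3 8 2)| = 5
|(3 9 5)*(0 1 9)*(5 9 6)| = 5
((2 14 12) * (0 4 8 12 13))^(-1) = (0 13 14 2 12 8 4) = [13, 1, 12, 3, 0, 5, 6, 7, 4, 9, 10, 11, 8, 14, 2]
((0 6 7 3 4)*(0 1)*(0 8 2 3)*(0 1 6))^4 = (1 4 8 6 2 7 3) = [0, 4, 7, 1, 8, 5, 2, 3, 6]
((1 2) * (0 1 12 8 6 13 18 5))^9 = (18) = [0, 1, 2, 3, 4, 5, 6, 7, 8, 9, 10, 11, 12, 13, 14, 15, 16, 17, 18]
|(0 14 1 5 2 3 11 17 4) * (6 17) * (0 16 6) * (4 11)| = |(0 14 1 5 2 3 4 16 6 17 11)| = 11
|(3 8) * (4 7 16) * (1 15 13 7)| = |(1 15 13 7 16 4)(3 8)| = 6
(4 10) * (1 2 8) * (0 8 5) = (0 8 1 2 5)(4 10) = [8, 2, 5, 3, 10, 0, 6, 7, 1, 9, 4]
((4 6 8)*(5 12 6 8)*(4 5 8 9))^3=(4 9)(5 8 6 12)=[0, 1, 2, 3, 9, 8, 12, 7, 6, 4, 10, 11, 5]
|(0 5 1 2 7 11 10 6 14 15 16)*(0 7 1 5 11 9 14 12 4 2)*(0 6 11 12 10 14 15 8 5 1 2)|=|(0 12 4)(1 6 10 11 14 8 5)(7 9 15 16)|=84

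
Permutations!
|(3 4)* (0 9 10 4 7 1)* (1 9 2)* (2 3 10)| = 6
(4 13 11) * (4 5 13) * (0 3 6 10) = (0 3 6 10)(5 13 11) = [3, 1, 2, 6, 4, 13, 10, 7, 8, 9, 0, 5, 12, 11]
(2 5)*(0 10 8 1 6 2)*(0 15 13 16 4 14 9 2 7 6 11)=(0 10 8 1 11)(2 5 15 13 16 4 14 9)(6 7)=[10, 11, 5, 3, 14, 15, 7, 6, 1, 2, 8, 0, 12, 16, 9, 13, 4]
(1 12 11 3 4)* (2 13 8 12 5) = (1 5 2 13 8 12 11 3 4) = [0, 5, 13, 4, 1, 2, 6, 7, 12, 9, 10, 3, 11, 8]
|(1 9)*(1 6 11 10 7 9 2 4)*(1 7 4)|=|(1 2)(4 7 9 6 11 10)|=6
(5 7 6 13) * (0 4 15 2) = [4, 1, 0, 3, 15, 7, 13, 6, 8, 9, 10, 11, 12, 5, 14, 2] = (0 4 15 2)(5 7 6 13)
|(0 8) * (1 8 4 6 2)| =6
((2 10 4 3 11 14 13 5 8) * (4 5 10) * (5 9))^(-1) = (2 8 5 9 10 13 14 11 3 4) = [0, 1, 8, 4, 2, 9, 6, 7, 5, 10, 13, 3, 12, 14, 11]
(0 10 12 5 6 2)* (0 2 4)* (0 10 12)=(0 12 5 6 4 10)=[12, 1, 2, 3, 10, 6, 4, 7, 8, 9, 0, 11, 5]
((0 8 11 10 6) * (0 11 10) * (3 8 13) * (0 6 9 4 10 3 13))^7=(13)(3 8)(4 10 9)(6 11)=[0, 1, 2, 8, 10, 5, 11, 7, 3, 4, 9, 6, 12, 13]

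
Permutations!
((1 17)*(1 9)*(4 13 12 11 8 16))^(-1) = (1 9 17)(4 16 8 11 12 13) = [0, 9, 2, 3, 16, 5, 6, 7, 11, 17, 10, 12, 13, 4, 14, 15, 8, 1]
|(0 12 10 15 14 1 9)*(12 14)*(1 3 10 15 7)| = 14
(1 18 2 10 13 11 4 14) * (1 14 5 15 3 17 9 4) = (1 18 2 10 13 11)(3 17 9 4 5 15) = [0, 18, 10, 17, 5, 15, 6, 7, 8, 4, 13, 1, 12, 11, 14, 3, 16, 9, 2]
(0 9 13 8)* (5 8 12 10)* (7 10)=(0 9 13 12 7 10 5 8)=[9, 1, 2, 3, 4, 8, 6, 10, 0, 13, 5, 11, 7, 12]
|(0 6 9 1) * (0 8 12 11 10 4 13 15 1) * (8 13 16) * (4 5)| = |(0 6 9)(1 13 15)(4 16 8 12 11 10 5)| = 21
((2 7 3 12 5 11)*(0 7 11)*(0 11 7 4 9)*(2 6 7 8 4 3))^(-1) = (0 9 4 8 2 7 6 11 5 12 3) = [9, 1, 7, 0, 8, 12, 11, 6, 2, 4, 10, 5, 3]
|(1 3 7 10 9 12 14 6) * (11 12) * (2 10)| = |(1 3 7 2 10 9 11 12 14 6)| = 10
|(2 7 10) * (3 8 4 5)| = |(2 7 10)(3 8 4 5)| = 12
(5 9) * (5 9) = (9) = [0, 1, 2, 3, 4, 5, 6, 7, 8, 9]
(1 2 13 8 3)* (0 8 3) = (0 8)(1 2 13 3) = [8, 2, 13, 1, 4, 5, 6, 7, 0, 9, 10, 11, 12, 3]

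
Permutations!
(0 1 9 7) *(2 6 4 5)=(0 1 9 7)(2 6 4 5)=[1, 9, 6, 3, 5, 2, 4, 0, 8, 7]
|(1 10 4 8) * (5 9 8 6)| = |(1 10 4 6 5 9 8)| = 7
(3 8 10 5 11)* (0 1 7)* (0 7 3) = (0 1 3 8 10 5 11) = [1, 3, 2, 8, 4, 11, 6, 7, 10, 9, 5, 0]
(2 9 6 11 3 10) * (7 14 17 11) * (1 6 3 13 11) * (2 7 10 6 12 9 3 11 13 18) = [0, 12, 3, 6, 4, 5, 10, 14, 8, 11, 7, 18, 9, 13, 17, 15, 16, 1, 2] = (1 12 9 11 18 2 3 6 10 7 14 17)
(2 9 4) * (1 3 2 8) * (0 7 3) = (0 7 3 2 9 4 8 1) = [7, 0, 9, 2, 8, 5, 6, 3, 1, 4]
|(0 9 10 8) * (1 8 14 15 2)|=|(0 9 10 14 15 2 1 8)|=8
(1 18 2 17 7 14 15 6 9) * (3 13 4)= [0, 18, 17, 13, 3, 5, 9, 14, 8, 1, 10, 11, 12, 4, 15, 6, 16, 7, 2]= (1 18 2 17 7 14 15 6 9)(3 13 4)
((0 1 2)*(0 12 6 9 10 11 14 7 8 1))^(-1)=(1 8 7 14 11 10 9 6 12 2)=[0, 8, 1, 3, 4, 5, 12, 14, 7, 6, 9, 10, 2, 13, 11]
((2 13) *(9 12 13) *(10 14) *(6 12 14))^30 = (2 14 6 13 9 10 12) = [0, 1, 14, 3, 4, 5, 13, 7, 8, 10, 12, 11, 2, 9, 6]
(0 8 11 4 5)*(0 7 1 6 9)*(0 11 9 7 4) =[8, 6, 2, 3, 5, 4, 7, 1, 9, 11, 10, 0] =(0 8 9 11)(1 6 7)(4 5)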